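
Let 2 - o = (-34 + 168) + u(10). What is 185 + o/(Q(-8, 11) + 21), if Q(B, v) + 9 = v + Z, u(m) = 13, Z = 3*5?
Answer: 6885/38 ≈ 181.18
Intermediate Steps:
Z = 15
Q(B, v) = 6 + v (Q(B, v) = -9 + (v + 15) = -9 + (15 + v) = 6 + v)
o = -145 (o = 2 - ((-34 + 168) + 13) = 2 - (134 + 13) = 2 - 1*147 = 2 - 147 = -145)
185 + o/(Q(-8, 11) + 21) = 185 - 145/((6 + 11) + 21) = 185 - 145/(17 + 21) = 185 - 145/38 = 6885/38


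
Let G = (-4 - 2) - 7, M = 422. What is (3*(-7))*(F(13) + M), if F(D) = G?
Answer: -8589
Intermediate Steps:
G = -13 (G = -6 - 7 = -13)
F(D) = -13
(3*(-7))*(F(13) + M) = (3*(-7))*(-13 + 422) = -21*409 = -8589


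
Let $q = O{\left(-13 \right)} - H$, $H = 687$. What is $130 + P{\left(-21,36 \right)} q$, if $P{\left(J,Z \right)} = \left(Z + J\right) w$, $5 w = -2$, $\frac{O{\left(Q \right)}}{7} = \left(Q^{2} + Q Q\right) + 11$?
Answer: $-10406$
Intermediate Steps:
$O{\left(Q \right)} = 77 + 14 Q^{2}$ ($O{\left(Q \right)} = 7 \left(\left(Q^{2} + Q Q\right) + 11\right) = 7 \left(\left(Q^{2} + Q^{2}\right) + 11\right) = 7 \left(2 Q^{2} + 11\right) = 7 \left(11 + 2 Q^{2}\right) = 77 + 14 Q^{2}$)
$w = - \frac{2}{5}$ ($w = \frac{1}{5} \left(-2\right) = - \frac{2}{5} \approx -0.4$)
$q = 1756$ ($q = \left(77 + 14 \left(-13\right)^{2}\right) - 687 = \left(77 + 14 \cdot 169\right) - 687 = \left(77 + 2366\right) - 687 = 2443 - 687 = 1756$)
$P{\left(J,Z \right)} = - \frac{2 J}{5} - \frac{2 Z}{5}$ ($P{\left(J,Z \right)} = \left(Z + J\right) \left(- \frac{2}{5}\right) = \left(J + Z\right) \left(- \frac{2}{5}\right) = - \frac{2 J}{5} - \frac{2 Z}{5}$)
$130 + P{\left(-21,36 \right)} q = 130 + \left(\left(- \frac{2}{5}\right) \left(-21\right) - \frac{72}{5}\right) 1756 = 130 + \left(\frac{42}{5} - \frac{72}{5}\right) 1756 = 130 - 10536 = -10406$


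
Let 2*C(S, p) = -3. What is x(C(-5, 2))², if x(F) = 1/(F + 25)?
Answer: 4/2209 ≈ 0.0018108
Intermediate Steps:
C(S, p) = -3/2 (C(S, p) = (½)*(-3) = -3/2)
x(F) = 1/(25 + F)
x(C(-5, 2))² = (1/(25 - 3/2))² = (1/(47/2))² = (2/47)² = 4/2209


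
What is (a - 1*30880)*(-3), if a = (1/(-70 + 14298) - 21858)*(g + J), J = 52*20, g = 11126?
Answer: 5676018165087/7114 ≈ 7.9787e+8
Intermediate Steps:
J = 1040
a = -1891786374709/7114 (a = (1/(-70 + 14298) - 21858)*(11126 + 1040) = (1/14228 - 21858)*12166 = -310995623/14228*12166 = -1891786374709/7114 ≈ -2.6592e+8)
(a - 1*30880)*(-3) = (-1891786374709/7114 - 1*30880)*(-3) = (-1891786374709/7114 - 30880)*(-3) = -1892006055029/7114*(-3) = 5676018165087/7114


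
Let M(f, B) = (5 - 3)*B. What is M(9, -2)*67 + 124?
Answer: -144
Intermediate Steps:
M(f, B) = 2*B
M(9, -2)*67 + 124 = (2*(-2))*67 + 124 = -4*67 + 124 = -268 + 124 = -144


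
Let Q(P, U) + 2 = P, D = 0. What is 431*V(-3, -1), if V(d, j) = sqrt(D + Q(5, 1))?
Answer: 431*sqrt(3) ≈ 746.51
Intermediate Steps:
Q(P, U) = -2 + P
V(d, j) = sqrt(3) (V(d, j) = sqrt(0 + (-2 + 5)) = sqrt(0 + 3) = sqrt(3))
431*V(-3, -1) = 431*sqrt(3)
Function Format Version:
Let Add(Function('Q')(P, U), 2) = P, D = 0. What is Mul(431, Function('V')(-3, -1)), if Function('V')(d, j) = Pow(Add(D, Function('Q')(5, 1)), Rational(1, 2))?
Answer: Mul(431, Pow(3, Rational(1, 2))) ≈ 746.51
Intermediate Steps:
Function('Q')(P, U) = Add(-2, P)
Function('V')(d, j) = Pow(3, Rational(1, 2)) (Function('V')(d, j) = Pow(Add(0, Add(-2, 5)), Rational(1, 2)) = Pow(Add(0, 3), Rational(1, 2)) = Pow(3, Rational(1, 2)))
Mul(431, Function('V')(-3, -1)) = Mul(431, Pow(3, Rational(1, 2)))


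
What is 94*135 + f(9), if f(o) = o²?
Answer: 12771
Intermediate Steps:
94*135 + f(9) = 94*135 + 9² = 12690 + 81 = 12771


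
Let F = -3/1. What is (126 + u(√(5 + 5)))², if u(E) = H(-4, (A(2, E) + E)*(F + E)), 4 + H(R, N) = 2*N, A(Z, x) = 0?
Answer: 20524 - 1704*√10 ≈ 15135.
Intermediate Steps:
F = -3 (F = -3*1 = -3)
H(R, N) = -4 + 2*N
u(E) = -4 + 2*E*(-3 + E) (u(E) = -4 + 2*((0 + E)*(-3 + E)) = -4 + 2*(E*(-3 + E)) = -4 + 2*E*(-3 + E))
(126 + u(√(5 + 5)))² = (126 + (-4 - 6*√(5 + 5) + 2*(√(5 + 5))²))² = (126 + (-4 - 6*√10 + 2*(√10)²))² = (126 + (-4 - 6*√10 + 2*10))² = (126 + (-4 - 6*√10 + 20))² = (126 + (16 - 6*√10))² = (142 - 6*√10)²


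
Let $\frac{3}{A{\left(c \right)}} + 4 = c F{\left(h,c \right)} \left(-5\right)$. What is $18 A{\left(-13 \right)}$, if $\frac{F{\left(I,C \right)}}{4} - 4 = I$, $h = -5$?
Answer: $- \frac{9}{44} \approx -0.20455$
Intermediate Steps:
$F{\left(I,C \right)} = 16 + 4 I$
$A{\left(c \right)} = \frac{3}{-4 + 20 c}$ ($A{\left(c \right)} = \frac{3}{-4 + c \left(16 + 4 \left(-5\right)\right) \left(-5\right)} = \frac{3}{-4 + c \left(16 - 20\right) \left(-5\right)} = \frac{3}{-4 + c \left(-4\right) \left(-5\right)} = \frac{3}{-4 + - 4 c \left(-5\right)} = \frac{3}{-4 + 20 c}$)
$18 A{\left(-13 \right)} = 18 \frac{3}{4 \left(-1 + 5 \left(-13\right)\right)} = 18 \frac{3}{4 \left(-1 - 65\right)} = 18 \frac{3}{4 \left(-66\right)} = 18 \cdot \frac{3}{4} \left(- \frac{1}{66}\right) = 18 \left(- \frac{1}{88}\right) = - \frac{9}{44}$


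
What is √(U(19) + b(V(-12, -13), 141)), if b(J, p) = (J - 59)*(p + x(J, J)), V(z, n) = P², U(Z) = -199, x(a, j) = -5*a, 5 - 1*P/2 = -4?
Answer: I*√392134 ≈ 626.21*I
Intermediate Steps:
P = 18 (P = 10 - 2*(-4) = 10 + 8 = 18)
V(z, n) = 324 (V(z, n) = 18² = 324)
b(J, p) = (-59 + J)*(p - 5*J) (b(J, p) = (J - 59)*(p - 5*J) = (-59 + J)*(p - 5*J))
√(U(19) + b(V(-12, -13), 141)) = √(-199 + (-59*141 - 5*324² + 295*324 + 324*141)) = √(-199 + (-8319 - 5*104976 + 95580 + 45684)) = √(-199 + (-8319 - 524880 + 95580 + 45684)) = √(-199 - 391935) = √(-392134) = I*√392134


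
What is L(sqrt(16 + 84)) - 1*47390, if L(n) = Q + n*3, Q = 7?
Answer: -47353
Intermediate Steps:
L(n) = 7 + 3*n (L(n) = 7 + n*3 = 7 + 3*n)
L(sqrt(16 + 84)) - 1*47390 = (7 + 3*sqrt(16 + 84)) - 1*47390 = (7 + 3*sqrt(100)) - 47390 = (7 + 3*10) - 47390 = (7 + 30) - 47390 = 37 - 47390 = -47353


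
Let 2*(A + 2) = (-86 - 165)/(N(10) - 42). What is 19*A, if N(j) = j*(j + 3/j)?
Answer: -9405/122 ≈ -77.090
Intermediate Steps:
A = -495/122 (A = -2 + ((-86 - 165)/((3 + 10²) - 42))/2 = -2 + (-251/((3 + 100) - 42))/2 = -2 + (-251/(103 - 42))/2 = -2 + (-251/61)/2 = -2 + (-251*1/61)/2 = -2 + (½)*(-251/61) = -2 - 251/122 = -495/122 ≈ -4.0574)
19*A = 19*(-495/122) = -9405/122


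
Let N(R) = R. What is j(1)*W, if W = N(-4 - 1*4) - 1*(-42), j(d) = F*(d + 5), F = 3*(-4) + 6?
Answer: -1224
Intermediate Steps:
F = -6 (F = -12 + 6 = -6)
j(d) = -30 - 6*d (j(d) = -6*(d + 5) = -6*(5 + d) = -30 - 6*d)
W = 34 (W = (-4 - 1*4) - 1*(-42) = (-4 - 4) + 42 = -8 + 42 = 34)
j(1)*W = (-30 - 6*1)*34 = (-30 - 6)*34 = -36*34 = -1224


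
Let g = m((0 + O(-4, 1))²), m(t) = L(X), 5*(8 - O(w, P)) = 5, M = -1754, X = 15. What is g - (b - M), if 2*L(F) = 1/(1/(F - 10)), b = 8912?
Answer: -21327/2 ≈ -10664.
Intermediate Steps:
O(w, P) = 7 (O(w, P) = 8 - ⅕*5 = 8 - 1 = 7)
L(F) = -5 + F/2 (L(F) = 1/(2*(1/(F - 10))) = 1/(2*(1/(-10 + F))) = (-10 + F)/2 = -5 + F/2)
m(t) = 5/2 (m(t) = -5 + (½)*15 = -5 + 15/2 = 5/2)
g = 5/2 ≈ 2.5000
g - (b - M) = 5/2 - (8912 - 1*(-1754)) = 5/2 - (8912 + 1754) = 5/2 - 1*10666 = 5/2 - 10666 = -21327/2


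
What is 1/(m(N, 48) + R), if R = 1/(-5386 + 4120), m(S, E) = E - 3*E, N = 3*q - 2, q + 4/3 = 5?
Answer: -1266/121537 ≈ -0.010417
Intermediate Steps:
q = 11/3 (q = -4/3 + 5 = 11/3 ≈ 3.6667)
N = 9 (N = 3*(11/3) - 2 = 11 - 2 = 9)
m(S, E) = -2*E
R = -1/1266 (R = 1/(-1266) = -1/1266 ≈ -0.00078989)
1/(m(N, 48) + R) = 1/(-2*48 - 1/1266) = 1/(-96 - 1/1266) = 1/(-121537/1266) = -1266/121537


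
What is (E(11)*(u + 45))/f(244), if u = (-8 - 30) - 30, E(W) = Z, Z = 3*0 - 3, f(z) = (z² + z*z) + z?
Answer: 23/39772 ≈ 0.00057830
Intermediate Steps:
f(z) = z + 2*z² (f(z) = (z² + z²) + z = 2*z² + z = z + 2*z²)
Z = -3 (Z = 0 - 3 = -3)
E(W) = -3
u = -68 (u = -38 - 30 = -68)
(E(11)*(u + 45))/f(244) = (-3*(-68 + 45))/((244*(1 + 2*244))) = (-3*(-23))/((244*(1 + 488))) = 69/((244*489)) = 69/119316 = 69*(1/119316) = 23/39772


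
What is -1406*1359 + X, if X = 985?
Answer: -1909769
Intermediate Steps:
-1406*1359 + X = -1406*1359 + 985 = -1910754 + 985 = -1909769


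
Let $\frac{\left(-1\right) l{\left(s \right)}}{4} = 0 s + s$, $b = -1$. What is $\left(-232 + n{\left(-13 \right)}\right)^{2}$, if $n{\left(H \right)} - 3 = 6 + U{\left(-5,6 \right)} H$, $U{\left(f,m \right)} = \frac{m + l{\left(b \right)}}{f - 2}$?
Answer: $\frac{2047761}{49} \approx 41791.0$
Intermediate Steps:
$l{\left(s \right)} = - 4 s$ ($l{\left(s \right)} = - 4 \left(0 s + s\right) = - 4 \left(0 + s\right) = - 4 s$)
$U{\left(f,m \right)} = \frac{4 + m}{-2 + f}$ ($U{\left(f,m \right)} = \frac{m - -4}{f - 2} = \frac{m + 4}{-2 + f} = \frac{4 + m}{-2 + f}$)
$n{\left(H \right)} = 9 - \frac{10 H}{7}$ ($n{\left(H \right)} = 3 + \left(6 + \frac{4 + 6}{-2 - 5} H\right) = 3 + \left(6 + \frac{1}{-7} \cdot 10 H\right) = 3 + \left(6 + \left(- \frac{1}{7}\right) 10 H\right) = 3 - \left(-6 + \frac{10 H}{7}\right) = 9 - \frac{10 H}{7}$)
$\left(-232 + n{\left(-13 \right)}\right)^{2} = \left(-232 + \left(9 - - \frac{130}{7}\right)\right)^{2} = \left(-232 + \left(9 + \frac{130}{7}\right)\right)^{2} = \left(-232 + \frac{193}{7}\right)^{2} = \left(- \frac{1431}{7}\right)^{2} = \frac{2047761}{49}$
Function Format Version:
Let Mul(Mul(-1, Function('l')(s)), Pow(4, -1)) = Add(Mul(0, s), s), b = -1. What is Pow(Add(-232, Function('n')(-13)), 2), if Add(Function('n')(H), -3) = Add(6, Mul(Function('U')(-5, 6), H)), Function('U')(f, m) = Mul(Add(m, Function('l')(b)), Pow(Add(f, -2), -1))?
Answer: Rational(2047761, 49) ≈ 41791.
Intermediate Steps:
Function('l')(s) = Mul(-4, s) (Function('l')(s) = Mul(-4, Add(Mul(0, s), s)) = Mul(-4, Add(0, s)) = Mul(-4, s))
Function('U')(f, m) = Mul(Pow(Add(-2, f), -1), Add(4, m)) (Function('U')(f, m) = Mul(Add(m, Mul(-4, -1)), Pow(Add(f, -2), -1)) = Mul(Add(m, 4), Pow(Add(-2, f), -1)) = Mul(Add(4, m), Pow(Add(-2, f), -1)) = Mul(Pow(Add(-2, f), -1), Add(4, m)))
Function('n')(H) = Add(9, Mul(Rational(-10, 7), H)) (Function('n')(H) = Add(3, Add(6, Mul(Mul(Pow(Add(-2, -5), -1), Add(4, 6)), H))) = Add(3, Add(6, Mul(Mul(Pow(-7, -1), 10), H))) = Add(3, Add(6, Mul(Mul(Rational(-1, 7), 10), H))) = Add(3, Add(6, Mul(Rational(-10, 7), H))) = Add(9, Mul(Rational(-10, 7), H)))
Pow(Add(-232, Function('n')(-13)), 2) = Pow(Add(-232, Add(9, Mul(Rational(-10, 7), -13))), 2) = Pow(Add(-232, Add(9, Rational(130, 7))), 2) = Pow(Add(-232, Rational(193, 7)), 2) = Pow(Rational(-1431, 7), 2) = Rational(2047761, 49)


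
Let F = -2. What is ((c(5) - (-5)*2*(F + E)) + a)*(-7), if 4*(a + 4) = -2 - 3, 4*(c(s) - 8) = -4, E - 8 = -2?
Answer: -1169/4 ≈ -292.25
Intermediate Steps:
E = 6 (E = 8 - 2 = 6)
c(s) = 7 (c(s) = 8 + (¼)*(-4) = 8 - 1 = 7)
a = -21/4 (a = -4 + (-2 - 3)/4 = -4 + (¼)*(-5) = -4 - 5/4 = -21/4 ≈ -5.2500)
((c(5) - (-5)*2*(F + E)) + a)*(-7) = ((7 - (-5)*2*(-2 + 6)) - 21/4)*(-7) = ((7 - (-5)*2*4) - 21/4)*(-7) = ((7 - (-5)*8) - 21/4)*(-7) = ((7 - 1*(-40)) - 21/4)*(-7) = ((7 + 40) - 21/4)*(-7) = (47 - 21/4)*(-7) = (167/4)*(-7) = -1169/4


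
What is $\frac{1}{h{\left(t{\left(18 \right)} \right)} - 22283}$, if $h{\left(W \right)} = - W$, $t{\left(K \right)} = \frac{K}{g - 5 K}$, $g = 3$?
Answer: $- \frac{29}{646201} \approx -4.4878 \cdot 10^{-5}$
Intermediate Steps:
$t{\left(K \right)} = \frac{K}{3 - 5 K}$
$\frac{1}{h{\left(t{\left(18 \right)} \right)} - 22283} = \frac{1}{- \frac{\left(-1\right) 18}{-3 + 5 \cdot 18} - 22283} = \frac{1}{- \frac{\left(-1\right) 18}{-3 + 90} - 22283} = \frac{1}{- \frac{\left(-1\right) 18}{87} - 22283} = \frac{1}{\left(-1\right) \left(- \frac{6}{29}\right) - 22283} = \frac{1}{\frac{6}{29} - 22283} = \frac{1}{- \frac{646201}{29}} = - \frac{29}{646201}$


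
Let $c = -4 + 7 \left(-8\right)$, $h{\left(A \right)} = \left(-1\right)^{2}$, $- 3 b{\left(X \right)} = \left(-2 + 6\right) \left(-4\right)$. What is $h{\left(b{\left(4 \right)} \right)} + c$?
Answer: $-59$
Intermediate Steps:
$b{\left(X \right)} = \frac{16}{3}$ ($b{\left(X \right)} = - \frac{\left(-2 + 6\right) \left(-4\right)}{3} = - \frac{4 \left(-4\right)}{3} = \left(- \frac{1}{3}\right) \left(-16\right) = \frac{16}{3}$)
$h{\left(A \right)} = 1$
$c = -60$ ($c = -4 - 56 = -60$)
$h{\left(b{\left(4 \right)} \right)} + c = 1 - 60 = -59$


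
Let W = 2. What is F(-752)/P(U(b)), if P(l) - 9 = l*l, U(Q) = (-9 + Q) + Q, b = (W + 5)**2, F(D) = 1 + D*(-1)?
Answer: 753/7930 ≈ 0.094956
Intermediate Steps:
F(D) = 1 - D
b = 49 (b = (2 + 5)**2 = 7**2 = 49)
U(Q) = -9 + 2*Q
P(l) = 9 + l**2 (P(l) = 9 + l*l = 9 + l**2)
F(-752)/P(U(b)) = (1 - 1*(-752))/(9 + (-9 + 2*49)**2) = (1 + 752)/(9 + (-9 + 98)**2) = 753/(9 + 89**2) = 753/(9 + 7921) = 753/7930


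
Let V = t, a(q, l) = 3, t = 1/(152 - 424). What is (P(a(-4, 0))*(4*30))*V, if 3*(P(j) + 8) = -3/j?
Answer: 125/34 ≈ 3.6765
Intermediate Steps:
t = -1/272 (t = 1/(-272) = -1/272 ≈ -0.0036765)
P(j) = -8 - 1/j (P(j) = -8 + (-3/j)/3 = -8 - 1/j)
V = -1/272 ≈ -0.0036765
(P(a(-4, 0))*(4*30))*V = ((-8 - 1/3)*(4*30))*(-1/272) = ((-8 - 1*⅓)*120)*(-1/272) = ((-8 - ⅓)*120)*(-1/272) = -25/3*120*(-1/272) = -1000*(-1/272) = 125/34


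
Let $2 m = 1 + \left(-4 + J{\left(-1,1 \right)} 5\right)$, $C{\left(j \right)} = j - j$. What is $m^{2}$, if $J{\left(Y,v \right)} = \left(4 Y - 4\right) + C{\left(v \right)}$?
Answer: $\frac{1849}{4} \approx 462.25$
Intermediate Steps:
$C{\left(j \right)} = 0$
$J{\left(Y,v \right)} = -4 + 4 Y$ ($J{\left(Y,v \right)} = \left(4 Y - 4\right) + 0 = \left(-4 + 4 Y\right) + 0 = -4 + 4 Y$)
$m = - \frac{43}{2}$ ($m = \frac{1 + \left(-4 + \left(-4 + 4 \left(-1\right)\right) 5\right)}{2} = \frac{1 + \left(-4 + \left(-4 - 4\right) 5\right)}{2} = \frac{1 - 44}{2} = \frac{1}{2} \left(-43\right) = - \frac{43}{2} \approx -21.5$)
$m^{2} = \left(- \frac{43}{2}\right)^{2} = \frac{1849}{4}$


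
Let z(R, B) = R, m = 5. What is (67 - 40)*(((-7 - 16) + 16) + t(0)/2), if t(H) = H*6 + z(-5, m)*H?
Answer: -189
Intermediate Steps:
t(H) = H (t(H) = H*6 - 5*H = 6*H - 5*H = H)
(67 - 40)*(((-7 - 16) + 16) + t(0)/2) = (67 - 40)*(((-7 - 16) + 16) + 0/2) = 27*((-23 + 16) + 0*(½)) = 27*(-7 + 0) = 27*(-7) = -189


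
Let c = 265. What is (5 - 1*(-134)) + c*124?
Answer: 32999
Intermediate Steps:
(5 - 1*(-134)) + c*124 = (5 - 1*(-134)) + 265*124 = (5 + 134) + 32860 = 139 + 32860 = 32999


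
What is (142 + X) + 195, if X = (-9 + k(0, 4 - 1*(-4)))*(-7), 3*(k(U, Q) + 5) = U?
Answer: 435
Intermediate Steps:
k(U, Q) = -5 + U/3
X = 98 (X = (-9 + (-5 + (1/3)*0))*(-7) = (-9 + (-5 + 0))*(-7) = (-9 - 5)*(-7) = -14*(-7) = 98)
(142 + X) + 195 = (142 + 98) + 195 = 240 + 195 = 435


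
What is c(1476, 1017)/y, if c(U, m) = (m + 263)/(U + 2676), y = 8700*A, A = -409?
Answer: -8/92337885 ≈ -8.6638e-8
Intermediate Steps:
y = -3558300 (y = 8700*(-409) = -3558300)
c(U, m) = (263 + m)/(2676 + U)
c(1476, 1017)/y = ((263 + 1017)/(2676 + 1476))/(-3558300) = (1280/4152)*(-1/3558300) = ((1/4152)*1280)*(-1/3558300) = (160/519)*(-1/3558300) = -8/92337885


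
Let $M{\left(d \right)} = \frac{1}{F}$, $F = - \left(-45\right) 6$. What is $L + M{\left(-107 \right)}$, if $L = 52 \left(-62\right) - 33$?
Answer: $- \frac{879389}{270} \approx -3257.0$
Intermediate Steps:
$L = -3257$ ($L = -3224 - 33 = -3257$)
$F = 270$ ($F = \left(-1\right) \left(-270\right) = 270$)
$M{\left(d \right)} = \frac{1}{270}$
$L + M{\left(-107 \right)} = -3257 + \frac{1}{270} = - \frac{879389}{270}$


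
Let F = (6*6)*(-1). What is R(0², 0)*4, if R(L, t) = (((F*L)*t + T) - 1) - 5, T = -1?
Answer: -28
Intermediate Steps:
F = -36 (F = 36*(-1) = -36)
R(L, t) = -7 - 36*L*t (R(L, t) = (((-36*L)*t - 1) - 1) - 5 = ((-36*L*t - 1) - 1) - 5 = ((-1 - 36*L*t) - 1) - 5 = (-2 - 36*L*t) - 5 = -7 - 36*L*t)
R(0², 0)*4 = (-7 - 36*0²*0)*4 = (-7 - 36*0*0)*4 = (-7 + 0)*4 = -7*4 = -28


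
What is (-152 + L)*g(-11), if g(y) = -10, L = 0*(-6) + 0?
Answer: 1520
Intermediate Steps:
L = 0 (L = 0 + 0 = 0)
(-152 + L)*g(-11) = (-152 + 0)*(-10) = -152*(-10) = 1520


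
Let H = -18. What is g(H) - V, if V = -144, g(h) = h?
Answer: 126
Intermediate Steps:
g(H) - V = -18 - 1*(-144) = -18 + 144 = 126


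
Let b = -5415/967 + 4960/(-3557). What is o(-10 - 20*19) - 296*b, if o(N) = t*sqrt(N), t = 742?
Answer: 7121012600/3439619 + 742*I*sqrt(390) ≈ 2070.3 + 14653.0*I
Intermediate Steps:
b = -24057475/3439619 (b = -5415*1/967 + 4960*(-1/3557) = -5415/967 - 4960/3557 = -24057475/3439619 ≈ -6.9942)
o(N) = 742*sqrt(N)
o(-10 - 20*19) - 296*b = 742*sqrt(-10 - 20*19) - 296*(-24057475/3439619) = 742*sqrt(-10 - 380) + 7121012600/3439619 = 742*sqrt(-390) + 7121012600/3439619 = 742*(I*sqrt(390)) + 7121012600/3439619 = 742*I*sqrt(390) + 7121012600/3439619 = 7121012600/3439619 + 742*I*sqrt(390)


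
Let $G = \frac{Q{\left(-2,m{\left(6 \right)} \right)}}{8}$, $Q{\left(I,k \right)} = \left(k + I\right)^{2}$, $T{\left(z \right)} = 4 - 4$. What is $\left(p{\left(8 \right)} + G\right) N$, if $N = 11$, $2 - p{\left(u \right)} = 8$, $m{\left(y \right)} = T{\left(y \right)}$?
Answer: $- \frac{121}{2} \approx -60.5$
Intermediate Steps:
$T{\left(z \right)} = 0$
$m{\left(y \right)} = 0$
$p{\left(u \right)} = -6$ ($p{\left(u \right)} = 2 - 8 = -6$)
$Q{\left(I,k \right)} = \left(I + k\right)^{2}$
$G = \frac{1}{2}$ ($G = \frac{\left(-2 + 0\right)^{2}}{8} = \left(-2\right)^{2} \cdot \frac{1}{8} = 4 \cdot \frac{1}{8} = \frac{1}{2} \approx 0.5$)
$\left(p{\left(8 \right)} + G\right) N = \left(-6 + \frac{1}{2}\right) 11 = \left(- \frac{11}{2}\right) 11 = - \frac{121}{2}$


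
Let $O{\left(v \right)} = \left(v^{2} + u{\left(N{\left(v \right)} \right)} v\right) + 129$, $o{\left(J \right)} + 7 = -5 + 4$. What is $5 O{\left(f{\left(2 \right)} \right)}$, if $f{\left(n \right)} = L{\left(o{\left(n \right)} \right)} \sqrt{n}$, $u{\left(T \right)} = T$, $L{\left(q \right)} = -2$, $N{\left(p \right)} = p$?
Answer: $725$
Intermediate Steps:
$o{\left(J \right)} = -8$ ($o{\left(J \right)} = -7 + \left(-5 + 4\right) = -7 - 1 = -8$)
$f{\left(n \right)} = - 2 \sqrt{n}$
$O{\left(v \right)} = 129 + 2 v^{2}$ ($O{\left(v \right)} = \left(v^{2} + v v\right) + 129 = \left(v^{2} + v^{2}\right) + 129 = 2 v^{2} + 129 = 129 + 2 v^{2}$)
$5 O{\left(f{\left(2 \right)} \right)} = 5 \left(129 + 2 \left(- 2 \sqrt{2}\right)^{2}\right) = 5 \left(129 + 2 \cdot 8\right) = 5 \left(129 + 16\right) = 5 \cdot 145 = 725$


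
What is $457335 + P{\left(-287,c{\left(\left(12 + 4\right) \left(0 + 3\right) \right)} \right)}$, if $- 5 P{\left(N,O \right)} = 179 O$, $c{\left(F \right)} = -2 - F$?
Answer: $459125$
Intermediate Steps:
$P{\left(N,O \right)} = - \frac{179 O}{5}$
$457335 + P{\left(-287,c{\left(\left(12 + 4\right) \left(0 + 3\right) \right)} \right)} = 457335 - \frac{179 \left(-2 - \left(12 + 4\right) \left(0 + 3\right)\right)}{5} = 457335 - \frac{179 \left(-2 - 16 \cdot 3\right)}{5} = 457335 - \frac{179 \left(-2 - 48\right)}{5} = 457335 - -1790 = 457335 + 1790 = 459125$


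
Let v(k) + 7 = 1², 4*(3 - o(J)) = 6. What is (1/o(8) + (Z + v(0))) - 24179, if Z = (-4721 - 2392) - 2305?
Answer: -100807/3 ≈ -33602.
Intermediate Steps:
o(J) = 3/2 (o(J) = 3 - ¼*6 = 3 - 3/2 = 3/2)
Z = -9418 (Z = -7113 - 2305 = -9418)
v(k) = -6 (v(k) = -7 + 1² = -7 + 1 = -6)
(1/o(8) + (Z + v(0))) - 24179 = (1/(3/2) + (-9418 - 6)) - 24179 = (⅔ - 9424) - 24179 = -28270/3 - 24179 = -100807/3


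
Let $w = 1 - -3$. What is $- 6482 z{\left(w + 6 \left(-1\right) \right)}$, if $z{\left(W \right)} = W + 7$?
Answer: $-32410$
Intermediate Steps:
$w = 4$ ($w = 1 + 3 = 4$)
$z{\left(W \right)} = 7 + W$
$- 6482 z{\left(w + 6 \left(-1\right) \right)} = - 6482 \left(7 + \left(4 + 6 \left(-1\right)\right)\right) = - 6482 \left(7 + \left(4 - 6\right)\right) = - 6482 \left(7 - 2\right) = \left(-6482\right) 5 = -32410$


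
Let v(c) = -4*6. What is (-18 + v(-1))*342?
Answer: -14364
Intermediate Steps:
v(c) = -24
(-18 + v(-1))*342 = (-18 - 24)*342 = -42*342 = -14364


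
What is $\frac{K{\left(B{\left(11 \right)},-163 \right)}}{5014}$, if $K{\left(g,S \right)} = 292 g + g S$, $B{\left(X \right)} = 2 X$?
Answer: $\frac{1419}{2507} \approx 0.56602$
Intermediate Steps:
$K{\left(g,S \right)} = 292 g + S g$
$\frac{K{\left(B{\left(11 \right)},-163 \right)}}{5014} = \frac{2 \cdot 11 \left(292 - 163\right)}{5014} = 22 \cdot 129 \cdot \frac{1}{5014} = 2838 \cdot \frac{1}{5014} = \frac{1419}{2507}$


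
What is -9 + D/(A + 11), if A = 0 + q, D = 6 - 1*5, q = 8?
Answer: -170/19 ≈ -8.9474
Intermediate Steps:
D = 1 (D = 6 - 5 = 1)
A = 8 (A = 0 + 8 = 8)
-9 + D/(A + 11) = -9 + 1/(8 + 11) = -9 + 1/19 = -170/19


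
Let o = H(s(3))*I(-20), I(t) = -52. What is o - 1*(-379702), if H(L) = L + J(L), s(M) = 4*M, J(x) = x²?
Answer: 371590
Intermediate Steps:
H(L) = L + L²
o = -8112 (o = ((4*3)*(1 + 4*3))*(-52) = (12*(1 + 12))*(-52) = (12*13)*(-52) = 156*(-52) = -8112)
o - 1*(-379702) = -8112 - 1*(-379702) = -8112 + 379702 = 371590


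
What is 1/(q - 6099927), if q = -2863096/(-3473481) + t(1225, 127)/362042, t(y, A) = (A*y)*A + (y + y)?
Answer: -1257546008202/7670869174978135747 ≈ -1.6394e-7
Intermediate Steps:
t(y, A) = 2*y + y*A² (t(y, A) = y*A² + 2*y = 2*y + y*A²)
q = 69674195465507/1257546008202 (q = -2863096/(-3473481) + (1225*(2 + 127²))/362042 = -2863096*(-1/3473481) + (1225*(2 + 16129))*(1/362042) = 2863096/3473481 + (1225*16131)*(1/362042) = 2863096/3473481 + 19760475*(1/362042) = 2863096/3473481 + 19760475/362042 = 69674195465507/1257546008202 ≈ 55.405)
1/(q - 6099927) = 1/(69674195465507/1257546008202 - 6099927) = 1/(-7670869174978135747/1257546008202) = -1257546008202/7670869174978135747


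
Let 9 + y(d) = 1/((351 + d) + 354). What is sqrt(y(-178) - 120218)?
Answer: 2*I*sqrt(8347630989)/527 ≈ 346.74*I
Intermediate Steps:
y(d) = -9 + 1/(705 + d) (y(d) = -9 + 1/((351 + d) + 354) = -9 + 1/(705 + d))
sqrt(y(-178) - 120218) = sqrt((-6344 - 9*(-178))/(705 - 178) - 120218) = sqrt((-6344 + 1602)/527 - 120218) = sqrt((1/527)*(-4742) - 120218) = sqrt(-4742/527 - 120218) = sqrt(-63359628/527) = 2*I*sqrt(8347630989)/527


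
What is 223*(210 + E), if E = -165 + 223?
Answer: 59764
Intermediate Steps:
E = 58
223*(210 + E) = 223*(210 + 58) = 223*268 = 59764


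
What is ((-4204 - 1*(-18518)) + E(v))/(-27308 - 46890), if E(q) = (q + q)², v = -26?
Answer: -8509/37099 ≈ -0.22936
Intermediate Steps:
E(q) = 4*q² (E(q) = (2*q)² = 4*q²)
((-4204 - 1*(-18518)) + E(v))/(-27308 - 46890) = ((-4204 - 1*(-18518)) + 4*(-26)²)/(-27308 - 46890) = ((-4204 + 18518) + 4*676)/(-74198) = (14314 + 2704)*(-1/74198) = 17018*(-1/74198) = -8509/37099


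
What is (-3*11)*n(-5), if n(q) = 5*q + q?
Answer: 990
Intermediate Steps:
n(q) = 6*q
(-3*11)*n(-5) = (-3*11)*(6*(-5)) = -33*(-30) = 990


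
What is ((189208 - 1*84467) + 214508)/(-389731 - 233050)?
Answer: -319249/622781 ≈ -0.51262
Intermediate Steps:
((189208 - 1*84467) + 214508)/(-389731 - 233050) = ((189208 - 84467) + 214508)/(-622781) = (104741 + 214508)*(-1/622781) = 319249*(-1/622781) = -319249/622781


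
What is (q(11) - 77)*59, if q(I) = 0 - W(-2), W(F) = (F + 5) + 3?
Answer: -4897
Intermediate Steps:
W(F) = 8 + F (W(F) = (5 + F) + 3 = 8 + F)
q(I) = -6 (q(I) = 0 - (8 - 2) = 0 - 1*6 = 0 - 6 = -6)
(q(11) - 77)*59 = (-6 - 77)*59 = -83*59 = -4897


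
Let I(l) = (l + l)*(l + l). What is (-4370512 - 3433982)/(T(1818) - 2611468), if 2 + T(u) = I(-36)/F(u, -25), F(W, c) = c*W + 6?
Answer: 4925936463/1648272887 ≈ 2.9885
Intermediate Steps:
I(l) = 4*l**2 (I(l) = (2*l)*(2*l) = 4*l**2)
F(W, c) = 6 + W*c (F(W, c) = W*c + 6 = 6 + W*c)
T(u) = -2 + 5184/(6 - 25*u) (T(u) = -2 + (4*(-36)**2)/(6 + u*(-25)) = -2 + (4*1296)/(6 - 25*u) = -2 + 5184/(6 - 25*u))
(-4370512 - 3433982)/(T(1818) - 2611468) = (-4370512 - 3433982)/(2*(2586 + 25*1818)/(6 - 25*1818) - 2611468) = -7804494/(2*(2586 + 45450)/(6 - 45450) - 2611468) = -7804494/(2*48036/(-45444) - 2611468) = -7804494/(2*(-1/45444)*48036 - 2611468) = -7804494/(-8006/3787 - 2611468) = -7804494/(-9889637322/3787) = -7804494*(-3787/9889637322) = 4925936463/1648272887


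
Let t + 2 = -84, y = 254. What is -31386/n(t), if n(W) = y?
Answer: -15693/127 ≈ -123.57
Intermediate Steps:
t = -86 (t = -2 - 84 = -86)
n(W) = 254
-31386/n(t) = -31386/254 = -31386*1/254 = -15693/127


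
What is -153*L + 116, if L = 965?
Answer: -147529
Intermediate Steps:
-153*L + 116 = -153*965 + 116 = -147645 + 116 = -147529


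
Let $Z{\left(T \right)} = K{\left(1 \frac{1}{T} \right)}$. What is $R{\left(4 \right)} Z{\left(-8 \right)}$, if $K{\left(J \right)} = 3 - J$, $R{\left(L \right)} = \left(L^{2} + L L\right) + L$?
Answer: $\frac{225}{2} \approx 112.5$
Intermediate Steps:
$R{\left(L \right)} = L + 2 L^{2}$ ($R{\left(L \right)} = \left(L^{2} + L^{2}\right) + L = 2 L^{2} + L = L + 2 L^{2}$)
$Z{\left(T \right)} = 3 - \frac{1}{T}$ ($Z{\left(T \right)} = 3 - 1 \frac{1}{T} = 3 - \frac{1}{T}$)
$R{\left(4 \right)} Z{\left(-8 \right)} = 4 \left(1 + 2 \cdot 4\right) \left(3 - \frac{1}{-8}\right) = 4 \left(1 + 8\right) \left(3 - - \frac{1}{8}\right) = 4 \cdot 9 \left(3 + \frac{1}{8}\right) = 36 \cdot \frac{25}{8} = \frac{225}{2}$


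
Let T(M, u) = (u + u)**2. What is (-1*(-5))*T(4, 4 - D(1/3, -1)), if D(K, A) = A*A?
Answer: 180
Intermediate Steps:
D(K, A) = A**2
T(M, u) = 4*u**2 (T(M, u) = (2*u)**2 = 4*u**2)
(-1*(-5))*T(4, 4 - D(1/3, -1)) = (-1*(-5))*(4*(4 - 1*(-1)**2)**2) = 5*(4*(4 - 1*1)**2) = 5*(4*(4 - 1)**2) = 5*(4*3**2) = 5*(4*9) = 5*36 = 180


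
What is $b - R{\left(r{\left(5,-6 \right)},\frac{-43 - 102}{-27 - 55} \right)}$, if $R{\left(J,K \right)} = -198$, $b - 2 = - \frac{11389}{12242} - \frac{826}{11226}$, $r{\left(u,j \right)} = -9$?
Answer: $\frac{13673886797}{68714346} \approx 199.0$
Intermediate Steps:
$b = \frac{68446289}{68714346}$ ($b = 2 - \left(\frac{413}{5613} + \frac{11389}{12242}\right) = 2 - \frac{68982403}{68714346} = \frac{68446289}{68714346} \approx 0.9961$)
$b - R{\left(r{\left(5,-6 \right)},\frac{-43 - 102}{-27 - 55} \right)} = \frac{68446289}{68714346} - -198 = \frac{68446289}{68714346} + 198 = \frac{13673886797}{68714346}$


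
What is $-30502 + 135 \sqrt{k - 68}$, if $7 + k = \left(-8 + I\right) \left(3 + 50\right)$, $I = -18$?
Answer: $-30502 + 135 i \sqrt{1453} \approx -30502.0 + 5146.0 i$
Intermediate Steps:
$k = -1385$ ($k = -7 + \left(-8 - 18\right) \left(3 + 50\right) = -7 - 1378 = -1385$)
$-30502 + 135 \sqrt{k - 68} = -30502 + 135 \sqrt{-1385 - 68} = -30502 + 135 \sqrt{-1453} = -30502 + 135 i \sqrt{1453}$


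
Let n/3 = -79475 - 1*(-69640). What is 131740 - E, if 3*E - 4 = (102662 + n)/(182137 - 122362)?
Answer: 23623963243/179325 ≈ 1.3174e+5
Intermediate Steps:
n = -29505 (n = 3*(-79475 - 1*(-69640)) = 3*(-79475 + 69640) = 3*(-9835) = -29505)
E = 312257/179325 (E = 4/3 + ((102662 - 29505)/(182137 - 122362))/3 = 4/3 + (73157/59775)/3 = 4/3 + (73157*(1/59775))/3 = 4/3 + (⅓)*(73157/59775) = 4/3 + 73157/179325 = 312257/179325 ≈ 1.7413)
131740 - E = 131740 - 1*312257/179325 = 131740 - 312257/179325 = 23623963243/179325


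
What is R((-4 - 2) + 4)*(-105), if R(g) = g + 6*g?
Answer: 1470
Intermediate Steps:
R(g) = 7*g
R((-4 - 2) + 4)*(-105) = (7*((-4 - 2) + 4))*(-105) = (7*(-6 + 4))*(-105) = (7*(-2))*(-105) = -14*(-105) = 1470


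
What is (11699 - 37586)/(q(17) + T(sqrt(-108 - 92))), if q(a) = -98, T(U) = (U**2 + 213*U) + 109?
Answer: 543627/1012169 + 6126590*I*sqrt(2)/1012169 ≈ 0.53709 + 8.5601*I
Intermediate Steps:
T(U) = 109 + U**2 + 213*U
(11699 - 37586)/(q(17) + T(sqrt(-108 - 92))) = (11699 - 37586)/(-98 + (109 + (sqrt(-108 - 92))**2 + 213*sqrt(-108 - 92))) = -25887/(-98 + (109 + (sqrt(-200))**2 + 213*sqrt(-200))) = -25887/(-98 + (109 + (10*I*sqrt(2))**2 + 213*(10*I*sqrt(2)))) = -25887/(-98 + (109 - 200 + 2130*I*sqrt(2))) = -25887/(-98 + (-91 + 2130*I*sqrt(2))) = -25887/(-189 + 2130*I*sqrt(2))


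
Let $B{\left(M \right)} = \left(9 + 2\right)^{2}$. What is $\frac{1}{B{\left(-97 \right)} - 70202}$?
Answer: $- \frac{1}{70081} \approx -1.4269 \cdot 10^{-5}$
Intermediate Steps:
$B{\left(M \right)} = 121$ ($B{\left(M \right)} = 11^{2} = 121$)
$\frac{1}{B{\left(-97 \right)} - 70202} = \frac{1}{121 - 70202} = \frac{1}{-70081} = - \frac{1}{70081}$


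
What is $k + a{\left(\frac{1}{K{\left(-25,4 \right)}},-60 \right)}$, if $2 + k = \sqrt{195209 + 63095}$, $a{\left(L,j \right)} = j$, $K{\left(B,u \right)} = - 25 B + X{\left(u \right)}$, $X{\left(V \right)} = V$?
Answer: $-62 + 16 \sqrt{1009} \approx 446.24$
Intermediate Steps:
$K{\left(B,u \right)} = u - 25 B$ ($K{\left(B,u \right)} = - 25 B + u = u - 25 B$)
$k = -2 + 16 \sqrt{1009}$ ($k = -2 + \sqrt{195209 + 63095} = -2 + \sqrt{258304} = -2 + 16 \sqrt{1009} \approx 506.24$)
$k + a{\left(\frac{1}{K{\left(-25,4 \right)}},-60 \right)} = \left(-2 + 16 \sqrt{1009}\right) - 60 = -62 + 16 \sqrt{1009}$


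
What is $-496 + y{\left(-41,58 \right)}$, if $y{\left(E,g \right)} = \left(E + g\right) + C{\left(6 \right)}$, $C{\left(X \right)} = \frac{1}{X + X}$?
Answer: $- \frac{5747}{12} \approx -478.92$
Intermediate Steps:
$C{\left(X \right)} = \frac{1}{2 X}$
$y{\left(E,g \right)} = \frac{1}{12} + E + g$ ($y{\left(E,g \right)} = \left(E + g\right) + \frac{1}{2 \cdot 6} = \left(E + g\right) + \frac{1}{2} \cdot \frac{1}{6} = \left(E + g\right) + \frac{1}{12} = \frac{1}{12} + E + g$)
$-496 + y{\left(-41,58 \right)} = -496 + \left(\frac{1}{12} - 41 + 58\right) = -496 + \frac{205}{12} = - \frac{5747}{12}$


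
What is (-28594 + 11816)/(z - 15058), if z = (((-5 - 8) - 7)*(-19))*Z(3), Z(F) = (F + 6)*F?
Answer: 8389/2399 ≈ 3.4969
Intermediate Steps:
Z(F) = F*(6 + F) (Z(F) = (6 + F)*F = F*(6 + F))
z = 10260 (z = (((-5 - 8) - 7)*(-19))*(3*(6 + 3)) = ((-13 - 7)*(-19))*(3*9) = -20*(-19)*27 = 380*27 = 10260)
(-28594 + 11816)/(z - 15058) = (-28594 + 11816)/(10260 - 15058) = -16778/(-4798) = -16778*(-1/4798) = 8389/2399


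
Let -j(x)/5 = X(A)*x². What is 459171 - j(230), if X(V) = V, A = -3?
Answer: -334329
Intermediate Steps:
j(x) = 15*x² (j(x) = -(-15)*x² = 15*x²)
459171 - j(230) = 459171 - 15*230² = 459171 - 15*52900 = 459171 - 1*793500 = 459171 - 793500 = -334329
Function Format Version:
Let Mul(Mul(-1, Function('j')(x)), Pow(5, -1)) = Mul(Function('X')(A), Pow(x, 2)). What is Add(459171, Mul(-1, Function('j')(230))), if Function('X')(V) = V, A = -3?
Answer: -334329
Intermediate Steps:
Function('j')(x) = Mul(15, Pow(x, 2)) (Function('j')(x) = Mul(-5, Mul(-3, Pow(x, 2))) = Mul(15, Pow(x, 2)))
Add(459171, Mul(-1, Function('j')(230))) = Add(459171, Mul(-1, Mul(15, Pow(230, 2)))) = Add(459171, Mul(-1, Mul(15, 52900))) = Add(459171, Mul(-1, 793500)) = Add(459171, -793500) = -334329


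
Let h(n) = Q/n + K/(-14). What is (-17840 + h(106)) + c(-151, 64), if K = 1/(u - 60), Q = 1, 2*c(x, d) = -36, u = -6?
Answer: -874541461/48972 ≈ -17858.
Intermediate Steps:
c(x, d) = -18 (c(x, d) = (1/2)*(-36) = -18)
K = -1/66 (K = 1/(-6 - 60) = 1/(-66) = -1/66 ≈ -0.015152)
h(n) = 1/924 + 1/n (h(n) = 1/n - 1/66/(-14) = 1/n - 1/66*(-1/14) = 1/n + 1/924 = 1/924 + 1/n)
(-17840 + h(106)) + c(-151, 64) = (-17840 + (1/924)*(924 + 106)/106) - 18 = (-17840 + (1/924)*(1/106)*1030) - 18 = (-17840 + 515/48972) - 18 = -873659965/48972 - 18 = -874541461/48972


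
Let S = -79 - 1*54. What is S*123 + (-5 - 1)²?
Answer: -16323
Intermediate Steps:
S = -133 (S = -79 - 54 = -133)
S*123 + (-5 - 1)² = -133*123 + (-5 - 1)² = -16359 + (-6)² = -16359 + 36 = -16323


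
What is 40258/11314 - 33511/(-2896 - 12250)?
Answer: 494445561/85680922 ≈ 5.7708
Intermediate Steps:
40258/11314 - 33511/(-2896 - 12250) = 40258*(1/11314) - 33511/(-15146) = 20129/5657 - 33511*(-1/15146) = 20129/5657 + 33511/15146 = 494445561/85680922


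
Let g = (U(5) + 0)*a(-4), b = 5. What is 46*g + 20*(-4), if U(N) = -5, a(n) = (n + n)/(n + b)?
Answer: 1760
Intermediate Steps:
a(n) = 2*n/(5 + n) (a(n) = (n + n)/(n + 5) = (2*n)/(5 + n) = 2*n/(5 + n))
g = 40 (g = (-5 + 0)*(2*(-4)/(5 - 4)) = -10*(-4)/1 = -10*(-4) = -5*(-8) = 40)
46*g + 20*(-4) = 46*40 + 20*(-4) = 1840 - 80 = 1760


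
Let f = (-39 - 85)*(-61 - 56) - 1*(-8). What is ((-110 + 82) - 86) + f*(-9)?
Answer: -130758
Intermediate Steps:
f = 14516 (f = -124*(-117) + 8 = 14508 + 8 = 14516)
((-110 + 82) - 86) + f*(-9) = ((-110 + 82) - 86) + 14516*(-9) = (-28 - 86) - 130644 = -114 - 130644 = -130758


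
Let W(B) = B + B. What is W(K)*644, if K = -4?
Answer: -5152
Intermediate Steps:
W(B) = 2*B
W(K)*644 = (2*(-4))*644 = -8*644 = -5152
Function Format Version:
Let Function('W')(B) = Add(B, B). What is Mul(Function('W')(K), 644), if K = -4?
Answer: -5152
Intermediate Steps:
Function('W')(B) = Mul(2, B)
Mul(Function('W')(K), 644) = Mul(Mul(2, -4), 644) = Mul(-8, 644) = -5152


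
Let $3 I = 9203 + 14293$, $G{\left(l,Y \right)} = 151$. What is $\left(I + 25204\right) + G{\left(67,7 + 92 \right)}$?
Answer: $33187$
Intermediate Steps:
$I = 7832$ ($I = \frac{9203 + 14293}{3} = \frac{1}{3} \cdot 23496 = 7832$)
$\left(I + 25204\right) + G{\left(67,7 + 92 \right)} = \left(7832 + 25204\right) + 151 = 33036 + 151 = 33187$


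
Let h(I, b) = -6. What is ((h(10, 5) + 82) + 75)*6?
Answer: 906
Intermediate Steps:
((h(10, 5) + 82) + 75)*6 = ((-6 + 82) + 75)*6 = (76 + 75)*6 = 151*6 = 906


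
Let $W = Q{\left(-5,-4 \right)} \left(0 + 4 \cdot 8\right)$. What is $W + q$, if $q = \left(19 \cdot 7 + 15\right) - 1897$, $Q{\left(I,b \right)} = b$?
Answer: $-1877$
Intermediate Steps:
$W = -128$ ($W = - 4 \left(0 + 4 \cdot 8\right) = - 4 \left(0 + 32\right) = \left(-4\right) 32 = -128$)
$q = -1749$ ($q = \left(133 + 15\right) - 1897 = 148 - 1897 = -1749$)
$W + q = -128 - 1749 = -1877$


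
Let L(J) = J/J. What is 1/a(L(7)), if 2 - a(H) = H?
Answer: 1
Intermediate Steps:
L(J) = 1
a(H) = 2 - H
1/a(L(7)) = 1/(2 - 1*1) = 1/(2 - 1) = 1/1 = 1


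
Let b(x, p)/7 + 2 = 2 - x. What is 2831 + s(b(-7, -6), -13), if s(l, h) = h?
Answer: 2818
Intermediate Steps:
b(x, p) = -7*x (b(x, p) = -14 + 7*(2 - x) = -14 + (14 - 7*x) = -7*x)
2831 + s(b(-7, -6), -13) = 2831 - 13 = 2818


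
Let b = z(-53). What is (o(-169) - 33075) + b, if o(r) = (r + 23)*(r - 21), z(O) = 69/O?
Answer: -282824/53 ≈ -5336.3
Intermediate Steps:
b = -69/53 (b = 69/(-53) = 69*(-1/53) = -69/53 ≈ -1.3019)
o(r) = (-21 + r)*(23 + r) (o(r) = (23 + r)*(-21 + r) = (-21 + r)*(23 + r))
(o(-169) - 33075) + b = ((-483 + (-169)² + 2*(-169)) - 33075) - 69/53 = ((-483 + 28561 - 338) - 33075) - 69/53 = (27740 - 33075) - 69/53 = -5335 - 69/53 = -282824/53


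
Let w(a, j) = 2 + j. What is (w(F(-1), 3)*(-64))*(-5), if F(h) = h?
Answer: 1600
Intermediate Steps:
(w(F(-1), 3)*(-64))*(-5) = ((2 + 3)*(-64))*(-5) = (5*(-64))*(-5) = -320*(-5) = 1600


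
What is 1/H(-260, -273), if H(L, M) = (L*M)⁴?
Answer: 1/25383060216128160000 ≈ 3.9396e-20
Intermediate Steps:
H(L, M) = L⁴*M⁴
1/H(-260, -273) = 1/((-260)⁴*(-273)⁴) = 1/(4569760000*5554571841) = 1/25383060216128160000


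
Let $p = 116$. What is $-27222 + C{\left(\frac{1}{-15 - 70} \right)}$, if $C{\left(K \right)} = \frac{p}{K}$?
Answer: $-37082$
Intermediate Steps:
$C{\left(K \right)} = \frac{116}{K}$
$-27222 + C{\left(\frac{1}{-15 - 70} \right)} = -27222 + \frac{116}{\frac{1}{-15 - 70}} = -27222 + \frac{116}{\frac{1}{-85}} = -27222 + \frac{116}{- \frac{1}{85}} = -27222 + 116 \left(-85\right) = -27222 - 9860 = -37082$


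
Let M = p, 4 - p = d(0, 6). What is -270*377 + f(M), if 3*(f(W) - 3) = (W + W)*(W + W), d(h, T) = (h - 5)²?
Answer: -101199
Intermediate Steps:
d(h, T) = (-5 + h)²
p = -21 (p = 4 - (-5 + 0)² = 4 - 1*(-5)² = 4 - 1*25 = 4 - 25 = -21)
M = -21
f(W) = 3 + 4*W²/3 (f(W) = 3 + ((W + W)*(W + W))/3 = 3 + ((2*W)*(2*W))/3 = 3 + (4*W²)/3 = 3 + 4*W²/3)
-270*377 + f(M) = -270*377 + (3 + (4/3)*(-21)²) = -101790 + (3 + (4/3)*441) = -101790 + (3 + 588) = -101790 + 591 = -101199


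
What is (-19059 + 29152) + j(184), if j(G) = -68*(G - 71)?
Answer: 2409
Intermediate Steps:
j(G) = 4828 - 68*G (j(G) = -68*(-71 + G) = 4828 - 68*G)
(-19059 + 29152) + j(184) = (-19059 + 29152) + (4828 - 68*184) = 10093 + (4828 - 12512) = 10093 - 7684 = 2409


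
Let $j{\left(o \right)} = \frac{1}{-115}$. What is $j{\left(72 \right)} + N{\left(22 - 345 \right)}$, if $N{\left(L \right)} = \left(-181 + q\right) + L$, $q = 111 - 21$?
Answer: $- \frac{47611}{115} \approx -414.01$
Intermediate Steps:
$q = 90$
$j{\left(o \right)} = - \frac{1}{115}$
$N{\left(L \right)} = -91 + L$ ($N{\left(L \right)} = \left(-181 + 90\right) + L = -91 + L$)
$j{\left(72 \right)} + N{\left(22 - 345 \right)} = - \frac{1}{115} + \left(-91 + \left(22 - 345\right)\right) = - \frac{1}{115} - 414 = - \frac{47611}{115}$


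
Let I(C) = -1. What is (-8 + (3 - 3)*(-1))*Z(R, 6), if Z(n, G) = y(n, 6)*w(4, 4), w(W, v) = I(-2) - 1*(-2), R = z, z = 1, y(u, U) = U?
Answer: -48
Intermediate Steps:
R = 1
w(W, v) = 1 (w(W, v) = -1 - 1*(-2) = -1 + 2 = 1)
Z(n, G) = 6 (Z(n, G) = 6*1 = 6)
(-8 + (3 - 3)*(-1))*Z(R, 6) = (-8 + (3 - 3)*(-1))*6 = (-8 + 0*(-1))*6 = (-8 + 0)*6 = -8*6 = -48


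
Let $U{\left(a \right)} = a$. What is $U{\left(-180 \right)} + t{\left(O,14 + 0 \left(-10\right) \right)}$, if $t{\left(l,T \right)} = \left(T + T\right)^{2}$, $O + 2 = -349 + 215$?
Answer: $604$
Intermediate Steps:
$O = -136$ ($O = -2 + \left(-349 + 215\right) = -2 - 134 = -136$)
$t{\left(l,T \right)} = 4 T^{2}$ ($t{\left(l,T \right)} = \left(2 T\right)^{2} = 4 T^{2}$)
$U{\left(-180 \right)} + t{\left(O,14 + 0 \left(-10\right) \right)} = -180 + 4 \left(14 + 0 \left(-10\right)\right)^{2} = -180 + 4 \left(14 + 0\right)^{2} = -180 + 4 \cdot 14^{2} = -180 + 4 \cdot 196 = -180 + 784 = 604$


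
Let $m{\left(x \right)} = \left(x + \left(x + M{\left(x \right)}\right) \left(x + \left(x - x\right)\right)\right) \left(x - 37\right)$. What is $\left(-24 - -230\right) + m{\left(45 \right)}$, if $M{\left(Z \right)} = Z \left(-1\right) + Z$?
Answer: $16766$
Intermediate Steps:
$M{\left(Z \right)} = 0$ ($M{\left(Z \right)} = - Z + Z = 0$)
$m{\left(x \right)} = \left(-37 + x\right) \left(x + x^{2}\right)$ ($m{\left(x \right)} = \left(x + \left(x + 0\right) \left(x + \left(x - x\right)\right)\right) \left(x - 37\right) = \left(x + x \left(x + 0\right)\right) \left(-37 + x\right) = \left(x + x x\right) \left(-37 + x\right) = \left(x + x^{2}\right) \left(-37 + x\right) = \left(-37 + x\right) \left(x + x^{2}\right)$)
$\left(-24 - -230\right) + m{\left(45 \right)} = \left(-24 - -230\right) + 45 \left(-37 + 45^{2} - 1620\right) = \left(-24 + 230\right) + 45 \left(-37 + 2025 - 1620\right) = 206 + 45 \cdot 368 = 206 + 16560 = 16766$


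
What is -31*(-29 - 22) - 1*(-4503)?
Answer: 6084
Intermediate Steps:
-31*(-29 - 22) - 1*(-4503) = -31*(-51) + 4503 = 1581 + 4503 = 6084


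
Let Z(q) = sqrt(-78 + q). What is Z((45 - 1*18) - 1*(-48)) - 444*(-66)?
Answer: 29304 + I*sqrt(3) ≈ 29304.0 + 1.732*I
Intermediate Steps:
Z((45 - 1*18) - 1*(-48)) - 444*(-66) = sqrt(-78 + ((45 - 1*18) - 1*(-48))) - 444*(-66) = sqrt(-78 + ((45 - 18) + 48)) + 29304 = sqrt(-78 + (27 + 48)) + 29304 = sqrt(-78 + 75) + 29304 = sqrt(-3) + 29304 = I*sqrt(3) + 29304 = 29304 + I*sqrt(3)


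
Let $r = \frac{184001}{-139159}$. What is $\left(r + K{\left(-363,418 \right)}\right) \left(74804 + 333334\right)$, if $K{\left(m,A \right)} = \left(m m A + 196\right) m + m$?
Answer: $- \frac{1135575571574303812632}{139159} \approx -8.1603 \cdot 10^{15}$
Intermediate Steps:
$r = - \frac{184001}{139159}$ ($r = 184001 \left(- \frac{1}{139159}\right) = - \frac{184001}{139159} \approx -1.3222$)
$K{\left(m,A \right)} = m + m \left(196 + A m^{2}\right)$ ($K{\left(m,A \right)} = \left(m^{2} A + 196\right) m + m = \left(A m^{2} + 196\right) m + m = \left(196 + A m^{2}\right) m + m = m \left(196 + A m^{2}\right) + m = m + m \left(196 + A m^{2}\right)$)
$\left(r + K{\left(-363,418 \right)}\right) \left(74804 + 333334\right) = \left(- \frac{184001}{139159} - 363 \left(197 + 418 \left(-363\right)^{2}\right)\right) \left(74804 + 333334\right) = \left(- \frac{184001}{139159} - 363 \left(197 + 418 \cdot 131769\right)\right) 408138 = \left(- \frac{184001}{139159} - 363 \left(197 + 55079442\right)\right) 408138 = \left(- \frac{184001}{139159} - 19993908957\right) 408138 = \left(- \frac{2782332376731164}{139159}\right) 408138 = - \frac{1135575571574303812632}{139159}$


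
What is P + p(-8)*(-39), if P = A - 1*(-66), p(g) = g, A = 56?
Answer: 434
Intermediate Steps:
P = 122 (P = 56 - 1*(-66) = 56 + 66 = 122)
P + p(-8)*(-39) = 122 - 8*(-39) = 122 + 312 = 434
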